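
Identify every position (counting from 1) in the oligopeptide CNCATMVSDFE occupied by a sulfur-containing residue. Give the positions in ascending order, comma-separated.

Cysteine (C, thiol) and methionine (M, thioether) are the two sulfur-containing amino acids.
Matching residues: C1, C3, M6.

1, 3, 6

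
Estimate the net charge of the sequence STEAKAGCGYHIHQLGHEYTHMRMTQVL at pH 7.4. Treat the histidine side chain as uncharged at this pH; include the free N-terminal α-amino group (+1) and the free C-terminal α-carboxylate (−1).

At pH ~7.4 the Lys and Arg side chains are protonated (+1), the Asp and Glu side chains are deprotonated (−1), and with His taken as neutral all other side chains carry no charge.
Positive (K, R): K5, R23 → +2.
Negative (D, E): E3, E18 → −2.
The N-terminus (+1) and C-terminus (−1) cancel.
Net charge = (+2) + (−2) = 0.

0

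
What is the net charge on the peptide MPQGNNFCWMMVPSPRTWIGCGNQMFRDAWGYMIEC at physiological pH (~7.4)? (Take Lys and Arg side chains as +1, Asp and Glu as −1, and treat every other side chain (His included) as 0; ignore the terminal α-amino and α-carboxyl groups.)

Positive (K, R): R16, R27 → +2.
Negative (D, E): D28, E35 → −2.
Net charge = (+2) + (−2) = 0.

0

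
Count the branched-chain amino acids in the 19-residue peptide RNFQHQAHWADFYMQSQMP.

0

The BCAAs are Val, Leu, and Ile — aliphatic side chains with a branch point.
None of the 19 residues belong to this group.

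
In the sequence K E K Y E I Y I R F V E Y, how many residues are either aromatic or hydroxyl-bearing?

Aromatic: F, W, Y. Hydroxyl-bearing: S, T, Y.
Aromatic residues here: Y4, Y7, F10, Y13 (4).
Hydroxyl-bearing residues here: Y4, Y7, Y13 (3).
Y is in both groups, so the 3 Y residues must not be double-counted.
Total = 4 + 3 − 3 = 4.

4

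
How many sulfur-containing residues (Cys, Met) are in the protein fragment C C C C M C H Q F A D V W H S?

Matching residues: C1, C2, C3, C4, M5, C6.

6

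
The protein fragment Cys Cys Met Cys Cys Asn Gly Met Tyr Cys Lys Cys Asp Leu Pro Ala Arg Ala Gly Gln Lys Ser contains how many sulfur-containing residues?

Only Cys (C) and Met (M) have a sulfur atom in the side chain.
Matching residues: Cys1, Cys2, Met3, Cys4, Cys5, Met8, Cys10, Cys12.

8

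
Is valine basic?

No

Lysine (K), arginine (R), and histidine (H) have basic, nitrogen-containing side chains.
Valine is not in this group.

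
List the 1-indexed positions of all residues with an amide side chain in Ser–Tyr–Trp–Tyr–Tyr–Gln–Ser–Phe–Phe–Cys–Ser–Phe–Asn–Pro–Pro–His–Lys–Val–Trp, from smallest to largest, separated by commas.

6, 13

The amide-side-chain residues are Asn (N) and Gln (Q).
Matching residues: Gln6, Asn13.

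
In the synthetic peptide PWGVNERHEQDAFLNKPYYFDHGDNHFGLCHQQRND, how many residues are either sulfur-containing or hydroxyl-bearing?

Sulfur-containing: C, M. Hydroxyl-bearing: S, T, Y.
Sulfur-containing residues here: C30 (1).
Hydroxyl-bearing residues here: Y18, Y19 (2).
The two groups share no amino acid, so total = 1 + 2 = 3.

3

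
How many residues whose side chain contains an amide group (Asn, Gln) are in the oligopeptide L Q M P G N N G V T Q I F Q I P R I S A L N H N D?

7

Matching residues: Q2, N6, N7, Q11, Q14, N22, N24.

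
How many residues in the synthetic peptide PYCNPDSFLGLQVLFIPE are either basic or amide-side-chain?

Basic: H, K, R. Amide-side-chain: N, Q.
Basic residues here: none (0).
Amide-side-chain residues here: N4, Q12 (2).
The two groups share no amino acid, so total = 0 + 2 = 2.

2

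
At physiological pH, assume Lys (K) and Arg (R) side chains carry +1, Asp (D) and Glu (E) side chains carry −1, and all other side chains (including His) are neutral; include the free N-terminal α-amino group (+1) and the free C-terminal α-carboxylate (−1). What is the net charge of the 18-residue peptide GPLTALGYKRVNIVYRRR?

+5

Positive (K, R): K9, R10, R16, R17, R18 → +5.
Negative (D, E): none → −0.
The N-terminus (+1) and C-terminus (−1) cancel.
Net charge = (+5) + (−0) = +5.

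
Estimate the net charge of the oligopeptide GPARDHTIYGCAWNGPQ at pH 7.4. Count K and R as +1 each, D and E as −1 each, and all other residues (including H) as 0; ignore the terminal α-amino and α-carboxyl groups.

0

Positive (K, R): R4 → +1.
Negative (D, E): D5 → −1.
Net charge = (+1) + (−1) = 0.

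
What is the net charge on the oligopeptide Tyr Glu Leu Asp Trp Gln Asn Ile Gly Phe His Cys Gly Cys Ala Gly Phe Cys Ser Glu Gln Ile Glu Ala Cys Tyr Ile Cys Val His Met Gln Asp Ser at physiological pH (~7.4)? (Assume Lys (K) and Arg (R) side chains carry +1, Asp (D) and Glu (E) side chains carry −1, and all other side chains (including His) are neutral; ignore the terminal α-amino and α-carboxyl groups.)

-5

Positive (K, R): none → +0.
Negative (D, E): Glu2, Asp4, Glu20, Glu23, Asp33 → −5.
Net charge = (+0) + (−5) = −5.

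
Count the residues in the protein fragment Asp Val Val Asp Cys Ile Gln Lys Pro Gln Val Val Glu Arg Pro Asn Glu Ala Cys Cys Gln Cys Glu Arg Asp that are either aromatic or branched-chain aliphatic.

Aromatic: F, W, Y. Branched-chain aliphatic: I, L, V.
Aromatic residues here: none (0).
Branched-chain aliphatic residues here: Val2, Val3, Ile6, Val11, Val12 (5).
The two groups share no amino acid, so total = 0 + 5 = 5.

5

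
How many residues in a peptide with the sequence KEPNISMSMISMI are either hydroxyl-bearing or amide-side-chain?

Hydroxyl-bearing: S, T, Y. Amide-side-chain: N, Q.
Hydroxyl-bearing residues here: S6, S8, S11 (3).
Amide-side-chain residues here: N4 (1).
The two groups share no amino acid, so total = 3 + 1 = 4.

4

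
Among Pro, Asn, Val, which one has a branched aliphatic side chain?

Val

Valine (V), leucine (L), and isoleucine (I) are the branched-chain amino acids.
Of the listed options, only Val belongs to this group.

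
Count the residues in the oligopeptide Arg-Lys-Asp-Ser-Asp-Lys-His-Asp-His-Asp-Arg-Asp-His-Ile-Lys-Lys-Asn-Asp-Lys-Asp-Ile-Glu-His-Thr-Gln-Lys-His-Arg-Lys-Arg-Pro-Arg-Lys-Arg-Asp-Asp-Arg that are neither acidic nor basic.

Acidic: D, E. Basic: K, R, H. All other residues are neither.
Matching residues: Ser4, Ile14, Asn17, Ile21, Thr24, Gln25, Pro31.

7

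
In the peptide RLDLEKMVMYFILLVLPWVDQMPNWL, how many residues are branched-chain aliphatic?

10

The BCAAs are Val, Leu, and Ile — aliphatic side chains with a branch point.
Matching residues: L2, L4, V8, I12, L13, L14, V15, L16, V19, L26.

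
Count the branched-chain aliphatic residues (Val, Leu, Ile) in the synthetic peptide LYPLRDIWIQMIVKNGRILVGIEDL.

Matching residues: L1, L4, I7, I9, I12, V13, I18, L19, V20, I22, L25.

11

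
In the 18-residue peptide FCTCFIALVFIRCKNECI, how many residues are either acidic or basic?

3

Acidic: D, E. Basic: H, K, R.
Acidic residues here: E16 (1).
Basic residues here: R12, K14 (2).
The two groups share no amino acid, so total = 1 + 2 = 3.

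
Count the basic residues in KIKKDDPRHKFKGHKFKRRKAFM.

13

Lysine (K), arginine (R), and histidine (H) have basic, nitrogen-containing side chains.
Matching residues: K1, K3, K4, R8, H9, K10, K12, H14, K15, K17, R18, R19, K20.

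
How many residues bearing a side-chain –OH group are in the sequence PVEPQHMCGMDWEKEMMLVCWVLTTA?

Serine (S), threonine (T), and tyrosine (Y) each carry a hydroxyl group on the side chain.
Matching residues: T24, T25.

2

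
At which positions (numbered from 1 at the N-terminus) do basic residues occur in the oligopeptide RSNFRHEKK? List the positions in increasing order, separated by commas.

1, 5, 6, 8, 9

Lysine (K), arginine (R), and histidine (H) have basic, nitrogen-containing side chains.
Matching residues: R1, R5, H6, K8, K9.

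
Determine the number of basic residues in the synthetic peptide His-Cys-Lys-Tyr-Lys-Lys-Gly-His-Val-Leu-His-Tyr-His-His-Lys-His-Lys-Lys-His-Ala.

K, R, and H are the three residues with basic side chains (ε-amine, guanidinium, and imidazole respectively).
Matching residues: His1, Lys3, Lys5, Lys6, His8, His11, His13, His14, Lys15, His16, Lys17, Lys18, His19.

13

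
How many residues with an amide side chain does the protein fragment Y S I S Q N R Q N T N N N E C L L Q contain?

8

Only N (asparagine) and Q (glutamine) carry a side-chain carboxamide.
Matching residues: Q5, N6, Q8, N9, N11, N12, N13, Q18.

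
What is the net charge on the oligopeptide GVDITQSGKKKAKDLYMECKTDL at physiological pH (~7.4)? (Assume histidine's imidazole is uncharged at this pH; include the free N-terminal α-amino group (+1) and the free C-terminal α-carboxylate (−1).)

+1

At pH ~7.4 the Lys and Arg side chains are protonated (+1), the Asp and Glu side chains are deprotonated (−1), and with His taken as neutral all other side chains carry no charge.
Positive (K, R): K9, K10, K11, K13, K20 → +5.
Negative (D, E): D3, D14, E18, D22 → −4.
The N-terminus (+1) and C-terminus (−1) cancel.
Net charge = (+5) + (−4) = +1.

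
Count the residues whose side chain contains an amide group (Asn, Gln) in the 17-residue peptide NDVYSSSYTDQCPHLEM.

2

Matching residues: N1, Q11.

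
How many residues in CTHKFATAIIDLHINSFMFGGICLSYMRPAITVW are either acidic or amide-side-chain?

2

Acidic: D, E. Amide-side-chain: N, Q.
Acidic residues here: D11 (1).
Amide-side-chain residues here: N15 (1).
The two groups share no amino acid, so total = 1 + 1 = 2.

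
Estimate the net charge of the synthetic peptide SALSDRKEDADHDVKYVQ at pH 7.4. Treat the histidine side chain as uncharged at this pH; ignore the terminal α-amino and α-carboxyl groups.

-2

The side chains ionized at physiological pH are Lys/Arg (+1) and Asp/Glu (−1); with His treated as neutral, nothing else contributes.
Positive (K, R): R6, K7, K15 → +3.
Negative (D, E): D5, E8, D9, D11, D13 → −5.
Net charge = (+3) + (−5) = −2.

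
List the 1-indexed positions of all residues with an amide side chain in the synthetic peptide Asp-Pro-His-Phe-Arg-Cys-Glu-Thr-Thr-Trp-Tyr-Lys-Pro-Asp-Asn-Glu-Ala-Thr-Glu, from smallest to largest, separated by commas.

Only N (asparagine) and Q (glutamine) carry a side-chain carboxamide.
Matching residues: Asn15.

15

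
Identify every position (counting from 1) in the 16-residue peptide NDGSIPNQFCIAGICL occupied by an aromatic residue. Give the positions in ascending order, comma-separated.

F, W, and Y each carry an aromatic ring on the side chain.
Matching residues: F9.

9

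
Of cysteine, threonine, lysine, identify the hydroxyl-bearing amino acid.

threonine

Serine (S), threonine (T), and tyrosine (Y) each carry a hydroxyl group on the side chain.
Of the listed options, only threonine belongs to this group.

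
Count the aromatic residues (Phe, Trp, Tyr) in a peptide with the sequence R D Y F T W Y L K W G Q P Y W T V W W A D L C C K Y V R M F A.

11

Matching residues: Y3, F4, W6, Y7, W10, Y14, W15, W18, W19, Y26, F30.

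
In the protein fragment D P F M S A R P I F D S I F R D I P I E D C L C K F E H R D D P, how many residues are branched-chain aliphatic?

The BCAAs are Val, Leu, and Ile — aliphatic side chains with a branch point.
Matching residues: I9, I13, I17, I19, L23.

5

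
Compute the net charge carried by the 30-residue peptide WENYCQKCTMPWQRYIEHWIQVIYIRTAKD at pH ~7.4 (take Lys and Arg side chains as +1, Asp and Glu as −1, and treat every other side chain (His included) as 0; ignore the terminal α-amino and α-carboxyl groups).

Positive (K, R): K7, R14, R26, K29 → +4.
Negative (D, E): E2, E17, D30 → −3.
Net charge = (+4) + (−3) = +1.

+1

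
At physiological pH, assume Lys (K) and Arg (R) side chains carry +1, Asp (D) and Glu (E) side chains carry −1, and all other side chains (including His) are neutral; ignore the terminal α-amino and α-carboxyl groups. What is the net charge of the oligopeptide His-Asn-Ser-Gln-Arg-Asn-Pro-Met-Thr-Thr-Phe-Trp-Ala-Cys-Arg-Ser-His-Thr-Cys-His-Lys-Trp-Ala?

Positive (K, R): Arg5, Arg15, Lys21 → +3.
Negative (D, E): none → −0.
Net charge = (+3) + (−0) = +3.

+3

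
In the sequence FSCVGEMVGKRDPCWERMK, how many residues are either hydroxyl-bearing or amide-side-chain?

Hydroxyl-bearing: S, T, Y. Amide-side-chain: N, Q.
Hydroxyl-bearing residues here: S2 (1).
Amide-side-chain residues here: none (0).
The two groups share no amino acid, so total = 1 + 0 = 1.

1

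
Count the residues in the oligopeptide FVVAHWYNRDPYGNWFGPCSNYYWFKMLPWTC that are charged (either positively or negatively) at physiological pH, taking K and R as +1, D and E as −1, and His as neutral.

3

Charged side chains at pH ~7.4: K, R (positive); D, E (negative).
Matching residues: R9, D10, K26.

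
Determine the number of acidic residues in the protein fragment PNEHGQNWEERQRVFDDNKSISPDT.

6

Only D (aspartate) and E (glutamate) carry a side-chain carboxylic acid.
Matching residues: E3, E9, E10, D16, D17, D24.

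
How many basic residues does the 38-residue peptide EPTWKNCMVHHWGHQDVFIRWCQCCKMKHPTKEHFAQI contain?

Lysine (K), arginine (R), and histidine (H) have basic, nitrogen-containing side chains.
Matching residues: K5, H10, H11, H14, R20, K26, K28, H29, K32, H34.

10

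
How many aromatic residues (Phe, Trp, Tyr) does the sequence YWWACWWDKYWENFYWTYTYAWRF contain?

14

Matching residues: Y1, W2, W3, W6, W7, Y10, W11, F14, Y15, W16, Y18, Y20, W22, F24.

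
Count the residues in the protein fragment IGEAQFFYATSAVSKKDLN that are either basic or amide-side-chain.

Basic: H, K, R. Amide-side-chain: N, Q.
Basic residues here: K15, K16 (2).
Amide-side-chain residues here: Q5, N19 (2).
The two groups share no amino acid, so total = 2 + 2 = 4.

4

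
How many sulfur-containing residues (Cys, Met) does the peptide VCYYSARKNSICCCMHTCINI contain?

6

Matching residues: C2, C12, C13, C14, M15, C18.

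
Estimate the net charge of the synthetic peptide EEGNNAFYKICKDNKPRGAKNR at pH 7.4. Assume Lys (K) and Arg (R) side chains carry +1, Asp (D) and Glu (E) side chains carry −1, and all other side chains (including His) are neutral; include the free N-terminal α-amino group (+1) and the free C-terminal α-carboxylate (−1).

Positive (K, R): K9, K12, K15, R17, K20, R22 → +6.
Negative (D, E): E1, E2, D13 → −3.
The N-terminus (+1) and C-terminus (−1) cancel.
Net charge = (+6) + (−3) = +3.

+3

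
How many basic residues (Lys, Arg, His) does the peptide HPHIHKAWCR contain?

5

Matching residues: H1, H3, H5, K6, R10.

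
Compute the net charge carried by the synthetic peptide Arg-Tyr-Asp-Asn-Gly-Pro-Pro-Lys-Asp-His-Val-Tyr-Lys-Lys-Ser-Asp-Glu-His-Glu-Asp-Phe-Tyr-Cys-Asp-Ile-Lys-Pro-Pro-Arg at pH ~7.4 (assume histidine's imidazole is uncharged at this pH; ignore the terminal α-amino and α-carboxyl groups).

-1

At pH ~7.4 the Lys and Arg side chains are protonated (+1), the Asp and Glu side chains are deprotonated (−1), and with His taken as neutral all other side chains carry no charge.
Positive (K, R): Arg1, Lys8, Lys13, Lys14, Lys26, Arg29 → +6.
Negative (D, E): Asp3, Asp9, Asp16, Glu17, Glu19, Asp20, Asp24 → −7.
Net charge = (+6) + (−7) = −1.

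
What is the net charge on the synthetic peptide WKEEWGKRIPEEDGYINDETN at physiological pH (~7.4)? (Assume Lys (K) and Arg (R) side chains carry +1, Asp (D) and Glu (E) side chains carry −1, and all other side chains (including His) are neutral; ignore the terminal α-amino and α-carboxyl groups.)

-4

Positive (K, R): K2, K7, R8 → +3.
Negative (D, E): E3, E4, E11, E12, D13, D18, E19 → −7.
Net charge = (+3) + (−7) = −4.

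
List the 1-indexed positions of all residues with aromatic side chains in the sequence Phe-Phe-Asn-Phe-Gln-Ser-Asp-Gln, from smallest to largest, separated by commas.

The aromatic amino acids are Phe (F, benzyl), Trp (W, indole), and Tyr (Y, phenol).
Matching residues: Phe1, Phe2, Phe4.

1, 2, 4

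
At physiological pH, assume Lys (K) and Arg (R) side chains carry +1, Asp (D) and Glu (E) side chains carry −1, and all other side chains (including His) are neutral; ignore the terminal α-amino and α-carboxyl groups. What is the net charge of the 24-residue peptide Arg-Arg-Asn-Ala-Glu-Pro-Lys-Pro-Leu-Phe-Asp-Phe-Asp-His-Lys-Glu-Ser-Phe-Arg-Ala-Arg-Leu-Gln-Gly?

+2

Positive (K, R): Arg1, Arg2, Lys7, Lys15, Arg19, Arg21 → +6.
Negative (D, E): Glu5, Asp11, Asp13, Glu16 → −4.
Net charge = (+6) + (−4) = +2.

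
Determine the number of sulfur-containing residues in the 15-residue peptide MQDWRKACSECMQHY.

The sulfur-bearing residues are cysteine (–SH) and methionine (–S–CH₃).
Matching residues: M1, C8, C11, M12.

4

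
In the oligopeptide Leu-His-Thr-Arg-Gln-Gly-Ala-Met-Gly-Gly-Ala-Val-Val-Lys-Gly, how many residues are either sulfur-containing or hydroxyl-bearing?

Sulfur-containing: C, M. Hydroxyl-bearing: S, T, Y.
Sulfur-containing residues here: Met8 (1).
Hydroxyl-bearing residues here: Thr3 (1).
The two groups share no amino acid, so total = 1 + 1 = 2.

2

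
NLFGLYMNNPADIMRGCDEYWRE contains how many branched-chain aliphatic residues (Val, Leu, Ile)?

3

Matching residues: L2, L5, I13.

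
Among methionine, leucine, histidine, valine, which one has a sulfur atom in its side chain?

methionine

Cysteine (C, thiol) and methionine (M, thioether) are the two sulfur-containing amino acids.
Of the listed options, only methionine belongs to this group.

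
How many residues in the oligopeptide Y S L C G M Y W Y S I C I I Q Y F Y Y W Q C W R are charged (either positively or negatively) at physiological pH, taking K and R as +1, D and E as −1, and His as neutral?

Charged side chains at pH ~7.4: K, R (positive); D, E (negative).
Matching residues: R24.

1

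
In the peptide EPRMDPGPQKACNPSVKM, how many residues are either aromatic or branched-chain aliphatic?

1

Aromatic: F, W, Y. Branched-chain aliphatic: I, L, V.
Aromatic residues here: none (0).
Branched-chain aliphatic residues here: V16 (1).
The two groups share no amino acid, so total = 0 + 1 = 1.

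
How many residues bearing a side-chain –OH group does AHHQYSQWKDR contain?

2

The –OH-bearing residues are Ser, Thr (aliphatic alcohols), and Tyr (phenol).
Matching residues: Y5, S6.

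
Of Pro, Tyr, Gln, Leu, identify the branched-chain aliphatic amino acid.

Leu

The BCAAs are Val, Leu, and Ile — aliphatic side chains with a branch point.
Of the listed options, only Leu belongs to this group.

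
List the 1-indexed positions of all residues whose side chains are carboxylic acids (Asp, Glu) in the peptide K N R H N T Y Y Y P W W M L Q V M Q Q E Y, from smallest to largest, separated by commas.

20

Matching residues: E20.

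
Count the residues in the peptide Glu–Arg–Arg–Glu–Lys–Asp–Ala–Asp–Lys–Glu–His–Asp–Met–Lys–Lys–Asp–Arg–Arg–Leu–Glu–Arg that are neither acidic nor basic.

3

Acidic: D, E. Basic: K, R, H. All other residues are neither.
Matching residues: Ala7, Met13, Leu19.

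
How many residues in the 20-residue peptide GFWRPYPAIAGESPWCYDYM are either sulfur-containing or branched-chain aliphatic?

3

Sulfur-containing: C, M. Branched-chain aliphatic: I, L, V.
Sulfur-containing residues here: C16, M20 (2).
Branched-chain aliphatic residues here: I9 (1).
The two groups share no amino acid, so total = 2 + 1 = 3.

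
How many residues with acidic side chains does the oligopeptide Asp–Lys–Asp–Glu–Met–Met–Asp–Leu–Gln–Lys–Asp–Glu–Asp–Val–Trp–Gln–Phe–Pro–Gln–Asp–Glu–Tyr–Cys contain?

The acidic residues are Asp (D) and Glu (E), whose side chains end in a carboxylate group.
Matching residues: Asp1, Asp3, Glu4, Asp7, Asp11, Glu12, Asp13, Asp20, Glu21.

9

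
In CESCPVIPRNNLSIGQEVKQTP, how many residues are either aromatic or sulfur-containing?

2

Aromatic: F, W, Y. Sulfur-containing: C, M.
Aromatic residues here: none (0).
Sulfur-containing residues here: C1, C4 (2).
The two groups share no amino acid, so total = 0 + 2 = 2.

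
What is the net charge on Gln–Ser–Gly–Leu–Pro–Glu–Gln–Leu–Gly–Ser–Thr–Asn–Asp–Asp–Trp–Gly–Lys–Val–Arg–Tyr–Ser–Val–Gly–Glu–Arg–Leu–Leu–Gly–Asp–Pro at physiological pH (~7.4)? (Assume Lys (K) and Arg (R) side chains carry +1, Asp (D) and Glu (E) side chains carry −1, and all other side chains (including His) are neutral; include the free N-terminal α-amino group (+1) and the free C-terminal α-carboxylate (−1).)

-2

Positive (K, R): Lys17, Arg19, Arg25 → +3.
Negative (D, E): Glu6, Asp13, Asp14, Glu24, Asp29 → −5.
The N-terminus (+1) and C-terminus (−1) cancel.
Net charge = (+3) + (−5) = −2.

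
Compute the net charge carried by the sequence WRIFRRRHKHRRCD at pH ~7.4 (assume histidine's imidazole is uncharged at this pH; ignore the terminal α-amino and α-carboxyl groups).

+6

Near pH 7.4, K and R contribute +1 each, D and E contribute −1 each, and every other side chain (His included, as stated) is uncharged.
Positive (K, R): R2, R5, R6, R7, K9, R11, R12 → +7.
Negative (D, E): D14 → −1.
Net charge = (+7) + (−1) = +6.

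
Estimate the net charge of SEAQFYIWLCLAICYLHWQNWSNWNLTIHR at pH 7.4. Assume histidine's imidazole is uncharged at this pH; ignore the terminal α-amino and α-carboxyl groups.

Near pH 7.4, K and R contribute +1 each, D and E contribute −1 each, and every other side chain (His included, as stated) is uncharged.
Positive (K, R): R30 → +1.
Negative (D, E): E2 → −1.
Net charge = (+1) + (−1) = 0.

0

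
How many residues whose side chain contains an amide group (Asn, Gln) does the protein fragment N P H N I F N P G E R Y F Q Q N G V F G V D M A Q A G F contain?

7

Matching residues: N1, N4, N7, Q14, Q15, N16, Q25.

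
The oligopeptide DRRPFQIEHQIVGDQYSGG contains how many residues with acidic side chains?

3

Only D (aspartate) and E (glutamate) carry a side-chain carboxylic acid.
Matching residues: D1, E8, D14.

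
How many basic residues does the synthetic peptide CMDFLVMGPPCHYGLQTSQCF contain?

K, R, and H are the three residues with basic side chains (ε-amine, guanidinium, and imidazole respectively).
Matching residues: H12.

1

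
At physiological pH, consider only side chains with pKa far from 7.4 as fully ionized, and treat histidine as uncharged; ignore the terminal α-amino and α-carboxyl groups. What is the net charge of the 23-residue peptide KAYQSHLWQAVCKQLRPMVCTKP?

The side chains ionized at physiological pH are Lys/Arg (+1) and Asp/Glu (−1); with His treated as neutral, nothing else contributes.
Positive (K, R): K1, K13, R16, K22 → +4.
Negative (D, E): none → −0.
Net charge = (+4) + (−0) = +4.

+4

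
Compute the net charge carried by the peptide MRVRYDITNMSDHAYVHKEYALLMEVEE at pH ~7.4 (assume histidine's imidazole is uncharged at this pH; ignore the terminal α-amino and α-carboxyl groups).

At pH ~7.4 the Lys and Arg side chains are protonated (+1), the Asp and Glu side chains are deprotonated (−1), and with His taken as neutral all other side chains carry no charge.
Positive (K, R): R2, R4, K18 → +3.
Negative (D, E): D6, D12, E19, E25, E27, E28 → −6.
Net charge = (+3) + (−6) = −3.

-3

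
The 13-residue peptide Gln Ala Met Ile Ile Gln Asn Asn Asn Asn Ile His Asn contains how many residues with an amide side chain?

The amide-side-chain residues are Asn (N) and Gln (Q).
Matching residues: Gln1, Gln6, Asn7, Asn8, Asn9, Asn10, Asn13.

7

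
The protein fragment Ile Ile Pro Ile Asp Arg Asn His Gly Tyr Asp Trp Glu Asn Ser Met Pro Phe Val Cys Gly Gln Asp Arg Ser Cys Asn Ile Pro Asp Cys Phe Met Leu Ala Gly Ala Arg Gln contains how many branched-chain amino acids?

The BCAAs are Val, Leu, and Ile — aliphatic side chains with a branch point.
Matching residues: Ile1, Ile2, Ile4, Val19, Ile28, Leu34.

6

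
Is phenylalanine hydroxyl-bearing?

Serine (S), threonine (T), and tyrosine (Y) each carry a hydroxyl group on the side chain.
Phenylalanine is not in this group.

No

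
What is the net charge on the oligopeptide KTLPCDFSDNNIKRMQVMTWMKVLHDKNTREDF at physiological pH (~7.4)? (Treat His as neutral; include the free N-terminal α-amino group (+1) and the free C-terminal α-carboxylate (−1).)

Near pH 7.4, K and R contribute +1 each, D and E contribute −1 each, and every other side chain (His included, as stated) is uncharged.
Positive (K, R): K1, K13, R14, K22, K27, R30 → +6.
Negative (D, E): D6, D9, D26, E31, D32 → −5.
The N-terminus (+1) and C-terminus (−1) cancel.
Net charge = (+6) + (−5) = +1.

+1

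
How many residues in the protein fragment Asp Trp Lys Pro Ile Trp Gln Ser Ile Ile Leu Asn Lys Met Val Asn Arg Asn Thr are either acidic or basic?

Acidic: D, E. Basic: H, K, R.
Acidic residues here: Asp1 (1).
Basic residues here: Lys3, Lys13, Arg17 (3).
The two groups share no amino acid, so total = 1 + 3 = 4.

4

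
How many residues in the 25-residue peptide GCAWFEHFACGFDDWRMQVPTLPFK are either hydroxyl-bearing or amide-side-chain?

Hydroxyl-bearing: S, T, Y. Amide-side-chain: N, Q.
Hydroxyl-bearing residues here: T21 (1).
Amide-side-chain residues here: Q18 (1).
The two groups share no amino acid, so total = 1 + 1 = 2.

2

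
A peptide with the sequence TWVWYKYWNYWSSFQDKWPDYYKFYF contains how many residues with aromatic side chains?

14

F, W, and Y each carry an aromatic ring on the side chain.
Matching residues: W2, W4, Y5, Y7, W8, Y10, W11, F14, W18, Y21, Y22, F24, Y25, F26.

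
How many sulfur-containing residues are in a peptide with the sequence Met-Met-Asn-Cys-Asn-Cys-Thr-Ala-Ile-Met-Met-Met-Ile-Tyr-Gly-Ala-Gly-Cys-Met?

9

The sulfur-bearing residues are cysteine (–SH) and methionine (–S–CH₃).
Matching residues: Met1, Met2, Cys4, Cys6, Met10, Met11, Met12, Cys18, Met19.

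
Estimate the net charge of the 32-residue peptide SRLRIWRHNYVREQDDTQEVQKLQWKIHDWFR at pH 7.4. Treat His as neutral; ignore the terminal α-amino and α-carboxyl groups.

Near pH 7.4, K and R contribute +1 each, D and E contribute −1 each, and every other side chain (His included, as stated) is uncharged.
Positive (K, R): R2, R4, R7, R12, K22, K26, R32 → +7.
Negative (D, E): E13, D15, D16, E19, D29 → −5.
Net charge = (+7) + (−5) = +2.

+2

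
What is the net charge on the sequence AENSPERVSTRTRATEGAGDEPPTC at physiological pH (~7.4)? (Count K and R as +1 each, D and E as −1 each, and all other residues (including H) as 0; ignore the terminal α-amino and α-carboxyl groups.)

-2

Positive (K, R): R7, R11, R13 → +3.
Negative (D, E): E2, E6, E16, D20, E21 → −5.
Net charge = (+3) + (−5) = −2.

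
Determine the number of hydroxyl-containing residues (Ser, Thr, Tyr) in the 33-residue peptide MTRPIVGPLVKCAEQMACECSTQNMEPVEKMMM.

Matching residues: T2, S21, T22.

3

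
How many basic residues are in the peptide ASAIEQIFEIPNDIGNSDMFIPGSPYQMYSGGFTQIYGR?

Lysine (K), arginine (R), and histidine (H) have basic, nitrogen-containing side chains.
Matching residues: R39.

1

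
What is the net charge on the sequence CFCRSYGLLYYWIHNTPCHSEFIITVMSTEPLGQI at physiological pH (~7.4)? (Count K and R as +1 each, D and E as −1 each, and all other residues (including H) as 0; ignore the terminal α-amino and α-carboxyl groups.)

-1

Positive (K, R): R4 → +1.
Negative (D, E): E21, E30 → −2.
Net charge = (+1) + (−2) = −1.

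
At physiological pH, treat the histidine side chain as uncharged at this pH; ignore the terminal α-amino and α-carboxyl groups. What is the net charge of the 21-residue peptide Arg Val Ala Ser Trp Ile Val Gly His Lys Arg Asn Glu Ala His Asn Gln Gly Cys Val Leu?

+2

Near pH 7.4, K and R contribute +1 each, D and E contribute −1 each, and every other side chain (His included, as stated) is uncharged.
Positive (K, R): Arg1, Lys10, Arg11 → +3.
Negative (D, E): Glu13 → −1.
Net charge = (+3) + (−1) = +2.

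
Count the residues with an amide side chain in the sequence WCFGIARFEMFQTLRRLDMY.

1

The amide-side-chain residues are Asn (N) and Gln (Q).
Matching residues: Q12.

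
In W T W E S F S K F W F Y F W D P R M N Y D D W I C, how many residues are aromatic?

11

Phenylalanine (F), tryptophan (W), and tyrosine (Y) have aromatic ring side chains.
Matching residues: W1, W3, F6, F9, W10, F11, Y12, F13, W14, Y20, W23.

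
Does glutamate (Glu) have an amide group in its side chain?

Only N (asparagine) and Q (glutamine) carry a side-chain carboxamide.
Glutamate is not in this group.

No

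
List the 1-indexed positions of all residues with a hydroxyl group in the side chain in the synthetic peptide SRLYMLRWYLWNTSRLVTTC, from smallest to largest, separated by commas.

S, T, and Y are the three residues with a side-chain hydroxyl.
Matching residues: S1, Y4, Y9, T13, S14, T18, T19.

1, 4, 9, 13, 14, 18, 19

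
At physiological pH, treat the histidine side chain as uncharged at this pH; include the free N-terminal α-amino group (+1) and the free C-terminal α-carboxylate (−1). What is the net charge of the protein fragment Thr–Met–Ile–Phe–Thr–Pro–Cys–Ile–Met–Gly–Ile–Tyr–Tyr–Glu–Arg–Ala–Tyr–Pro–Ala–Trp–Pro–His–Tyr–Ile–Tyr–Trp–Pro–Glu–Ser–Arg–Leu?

The side chains ionized at physiological pH are Lys/Arg (+1) and Asp/Glu (−1); with His treated as neutral, nothing else contributes.
Positive (K, R): Arg15, Arg30 → +2.
Negative (D, E): Glu14, Glu28 → −2.
The N-terminus (+1) and C-terminus (−1) cancel.
Net charge = (+2) + (−2) = 0.

0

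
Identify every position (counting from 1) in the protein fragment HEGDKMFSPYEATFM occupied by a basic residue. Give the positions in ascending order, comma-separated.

1, 5

K, R, and H are the three residues with basic side chains (ε-amine, guanidinium, and imidazole respectively).
Matching residues: H1, K5.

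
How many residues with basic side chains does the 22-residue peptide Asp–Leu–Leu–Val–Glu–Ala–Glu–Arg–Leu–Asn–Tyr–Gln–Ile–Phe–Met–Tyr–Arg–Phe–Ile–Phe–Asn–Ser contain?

Lysine (K), arginine (R), and histidine (H) have basic, nitrogen-containing side chains.
Matching residues: Arg8, Arg17.

2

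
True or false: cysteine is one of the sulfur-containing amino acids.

Only Cys (C) and Met (M) have a sulfur atom in the side chain.
Cysteine is in this group.

True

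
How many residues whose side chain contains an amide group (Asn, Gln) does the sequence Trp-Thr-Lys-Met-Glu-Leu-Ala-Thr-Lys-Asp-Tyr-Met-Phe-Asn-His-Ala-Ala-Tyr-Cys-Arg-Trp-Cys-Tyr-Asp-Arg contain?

Matching residues: Asn14.

1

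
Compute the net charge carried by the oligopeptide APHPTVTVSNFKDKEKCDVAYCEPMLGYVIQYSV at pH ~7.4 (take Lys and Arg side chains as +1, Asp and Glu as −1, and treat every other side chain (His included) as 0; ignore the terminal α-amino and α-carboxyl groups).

Positive (K, R): K12, K14, K16 → +3.
Negative (D, E): D13, E15, D18, E23 → −4.
Net charge = (+3) + (−4) = −1.

-1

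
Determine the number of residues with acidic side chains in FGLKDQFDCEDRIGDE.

6

Aspartate (D) and glutamate (E) have carboxylic-acid side chains and are the acidic amino acids.
Matching residues: D5, D8, E10, D11, D15, E16.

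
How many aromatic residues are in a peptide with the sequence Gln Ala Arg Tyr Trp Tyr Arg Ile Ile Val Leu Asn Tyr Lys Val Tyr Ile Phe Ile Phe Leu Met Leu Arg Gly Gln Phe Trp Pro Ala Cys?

The aromatic amino acids are Phe (F, benzyl), Trp (W, indole), and Tyr (Y, phenol).
Matching residues: Tyr4, Trp5, Tyr6, Tyr13, Tyr16, Phe18, Phe20, Phe27, Trp28.

9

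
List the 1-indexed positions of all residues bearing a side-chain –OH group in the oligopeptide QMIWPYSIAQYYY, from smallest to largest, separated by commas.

Serine (S), threonine (T), and tyrosine (Y) each carry a hydroxyl group on the side chain.
Matching residues: Y6, S7, Y11, Y12, Y13.

6, 7, 11, 12, 13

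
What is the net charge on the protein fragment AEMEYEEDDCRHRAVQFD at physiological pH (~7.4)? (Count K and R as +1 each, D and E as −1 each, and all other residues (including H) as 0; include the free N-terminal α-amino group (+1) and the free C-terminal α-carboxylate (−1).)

-5

Positive (K, R): R11, R13 → +2.
Negative (D, E): E2, E4, E6, E7, D8, D9, D18 → −7.
The N-terminus (+1) and C-terminus (−1) cancel.
Net charge = (+2) + (−7) = −5.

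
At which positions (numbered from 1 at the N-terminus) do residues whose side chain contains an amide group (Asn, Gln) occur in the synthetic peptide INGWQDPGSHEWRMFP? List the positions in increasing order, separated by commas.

Matching residues: N2, Q5.

2, 5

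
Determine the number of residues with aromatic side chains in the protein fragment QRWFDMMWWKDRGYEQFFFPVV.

The aromatic amino acids are Phe (F, benzyl), Trp (W, indole), and Tyr (Y, phenol).
Matching residues: W3, F4, W8, W9, Y14, F17, F18, F19.

8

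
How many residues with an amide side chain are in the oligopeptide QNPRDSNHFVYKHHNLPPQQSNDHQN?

9

Only N (asparagine) and Q (glutamine) carry a side-chain carboxamide.
Matching residues: Q1, N2, N7, N15, Q19, Q20, N22, Q25, N26.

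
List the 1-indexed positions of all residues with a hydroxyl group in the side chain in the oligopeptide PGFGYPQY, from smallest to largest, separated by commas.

The –OH-bearing residues are Ser, Thr (aliphatic alcohols), and Tyr (phenol).
Matching residues: Y5, Y8.

5, 8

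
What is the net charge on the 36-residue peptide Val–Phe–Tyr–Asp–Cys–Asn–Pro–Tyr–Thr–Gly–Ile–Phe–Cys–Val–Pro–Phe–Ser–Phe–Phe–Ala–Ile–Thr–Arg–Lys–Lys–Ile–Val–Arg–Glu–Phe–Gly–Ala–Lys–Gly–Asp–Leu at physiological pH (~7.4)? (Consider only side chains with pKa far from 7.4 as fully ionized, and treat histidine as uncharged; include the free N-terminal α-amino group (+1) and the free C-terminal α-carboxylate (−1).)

+2

The side chains ionized at physiological pH are Lys/Arg (+1) and Asp/Glu (−1); with His treated as neutral, nothing else contributes.
Positive (K, R): Arg23, Lys24, Lys25, Arg28, Lys33 → +5.
Negative (D, E): Asp4, Glu29, Asp35 → −3.
The N-terminus (+1) and C-terminus (−1) cancel.
Net charge = (+5) + (−3) = +2.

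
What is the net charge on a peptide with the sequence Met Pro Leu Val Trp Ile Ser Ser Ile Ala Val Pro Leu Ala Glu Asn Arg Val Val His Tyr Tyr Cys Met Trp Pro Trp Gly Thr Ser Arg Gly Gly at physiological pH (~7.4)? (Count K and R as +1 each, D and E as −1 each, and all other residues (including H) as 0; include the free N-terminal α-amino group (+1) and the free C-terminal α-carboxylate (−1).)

Positive (K, R): Arg17, Arg31 → +2.
Negative (D, E): Glu15 → −1.
The N-terminus (+1) and C-terminus (−1) cancel.
Net charge = (+2) + (−1) = +1.

+1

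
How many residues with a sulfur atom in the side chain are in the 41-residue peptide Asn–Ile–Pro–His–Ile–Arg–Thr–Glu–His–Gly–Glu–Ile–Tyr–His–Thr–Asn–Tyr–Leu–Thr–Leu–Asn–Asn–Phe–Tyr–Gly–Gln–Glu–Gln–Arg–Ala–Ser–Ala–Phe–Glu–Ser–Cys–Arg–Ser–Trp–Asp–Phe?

The sulfur-bearing residues are cysteine (–SH) and methionine (–S–CH₃).
Matching residues: Cys36.

1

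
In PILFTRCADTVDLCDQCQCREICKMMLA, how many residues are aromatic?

The aromatic amino acids are Phe (F, benzyl), Trp (W, indole), and Tyr (Y, phenol).
Matching residues: F4.

1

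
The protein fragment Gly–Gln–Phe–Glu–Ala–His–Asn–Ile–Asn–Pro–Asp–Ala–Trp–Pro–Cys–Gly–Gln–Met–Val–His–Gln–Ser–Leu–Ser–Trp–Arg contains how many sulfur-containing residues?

Cysteine (C, thiol) and methionine (M, thioether) are the two sulfur-containing amino acids.
Matching residues: Cys15, Met18.

2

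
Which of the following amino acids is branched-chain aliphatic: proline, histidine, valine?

valine

The BCAAs are Val, Leu, and Ile — aliphatic side chains with a branch point.
Of the listed options, only valine belongs to this group.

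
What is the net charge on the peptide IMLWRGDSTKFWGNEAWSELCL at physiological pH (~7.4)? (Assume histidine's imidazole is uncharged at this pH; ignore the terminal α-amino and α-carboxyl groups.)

-1

The side chains ionized at physiological pH are Lys/Arg (+1) and Asp/Glu (−1); with His treated as neutral, nothing else contributes.
Positive (K, R): R5, K10 → +2.
Negative (D, E): D7, E15, E19 → −3.
Net charge = (+2) + (−3) = −1.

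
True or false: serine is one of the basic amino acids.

Lysine (K), arginine (R), and histidine (H) have basic, nitrogen-containing side chains.
Serine is not in this group.

False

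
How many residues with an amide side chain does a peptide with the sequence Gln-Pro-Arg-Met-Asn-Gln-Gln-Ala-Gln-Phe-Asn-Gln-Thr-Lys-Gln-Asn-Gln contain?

Asparagine (N) and glutamine (Q) have uncharged amide side chains.
Matching residues: Gln1, Asn5, Gln6, Gln7, Gln9, Asn11, Gln12, Gln15, Asn16, Gln17.

10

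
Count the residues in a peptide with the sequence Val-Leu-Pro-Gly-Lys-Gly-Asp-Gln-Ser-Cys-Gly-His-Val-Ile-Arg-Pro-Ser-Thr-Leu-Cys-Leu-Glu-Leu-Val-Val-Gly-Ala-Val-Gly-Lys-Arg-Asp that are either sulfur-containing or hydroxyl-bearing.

Sulfur-containing: C, M. Hydroxyl-bearing: S, T, Y.
Sulfur-containing residues here: Cys10, Cys20 (2).
Hydroxyl-bearing residues here: Ser9, Ser17, Thr18 (3).
The two groups share no amino acid, so total = 2 + 3 = 5.

5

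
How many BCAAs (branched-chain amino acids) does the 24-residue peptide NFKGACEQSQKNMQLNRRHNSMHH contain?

V, L, and I make up the branched-chain aliphatic group.
Matching residues: L15.

1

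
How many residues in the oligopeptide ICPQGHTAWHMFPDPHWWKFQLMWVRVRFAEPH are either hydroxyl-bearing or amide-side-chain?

3

Hydroxyl-bearing: S, T, Y. Amide-side-chain: N, Q.
Hydroxyl-bearing residues here: T7 (1).
Amide-side-chain residues here: Q4, Q21 (2).
The two groups share no amino acid, so total = 1 + 2 = 3.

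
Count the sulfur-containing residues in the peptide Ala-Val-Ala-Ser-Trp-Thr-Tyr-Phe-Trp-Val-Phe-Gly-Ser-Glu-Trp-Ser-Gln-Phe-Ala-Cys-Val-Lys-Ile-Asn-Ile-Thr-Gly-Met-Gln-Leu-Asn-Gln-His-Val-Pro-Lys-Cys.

The sulfur-bearing residues are cysteine (–SH) and methionine (–S–CH₃).
Matching residues: Cys20, Met28, Cys37.

3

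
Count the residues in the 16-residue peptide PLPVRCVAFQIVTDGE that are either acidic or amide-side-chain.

Acidic: D, E. Amide-side-chain: N, Q.
Acidic residues here: D14, E16 (2).
Amide-side-chain residues here: Q10 (1).
The two groups share no amino acid, so total = 2 + 1 = 3.

3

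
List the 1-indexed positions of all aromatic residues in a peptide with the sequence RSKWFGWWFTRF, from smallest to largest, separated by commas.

4, 5, 7, 8, 9, 12

Phenylalanine (F), tryptophan (W), and tyrosine (Y) have aromatic ring side chains.
Matching residues: W4, F5, W7, W8, F9, F12.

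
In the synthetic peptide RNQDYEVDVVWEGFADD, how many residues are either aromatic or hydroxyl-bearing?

Aromatic: F, W, Y. Hydroxyl-bearing: S, T, Y.
Aromatic residues here: Y5, W11, F14 (3).
Hydroxyl-bearing residues here: Y5 (1).
Y is in both groups, so the 1 Y residue must not be double-counted.
Total = 3 + 1 − 1 = 3.

3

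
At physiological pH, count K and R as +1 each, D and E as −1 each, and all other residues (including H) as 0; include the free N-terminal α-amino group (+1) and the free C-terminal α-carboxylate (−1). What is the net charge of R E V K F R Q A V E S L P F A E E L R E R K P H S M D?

0

Positive (K, R): R1, K4, R6, R19, R21, K22 → +6.
Negative (D, E): E2, E10, E16, E17, E20, D27 → −6.
The N-terminus (+1) and C-terminus (−1) cancel.
Net charge = (+6) + (−6) = 0.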